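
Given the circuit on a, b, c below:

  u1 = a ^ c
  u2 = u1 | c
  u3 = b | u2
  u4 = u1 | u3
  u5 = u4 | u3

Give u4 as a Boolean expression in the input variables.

(a ^ c) | (b | ((a ^ c) | c))

u1 = a ^ c
u2 = u1 | c = (a ^ c) | c
u3 = b | u2 = b | ((a ^ c) | c)
u4 = u1 | u3 = (a ^ c) | (b | ((a ^ c) | c))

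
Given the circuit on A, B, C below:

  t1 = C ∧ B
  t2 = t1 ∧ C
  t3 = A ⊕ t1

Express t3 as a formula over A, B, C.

A ⊕ (C ∧ B)

t1 = C ∧ B
t3 = A ⊕ t1 = A ⊕ (C ∧ B)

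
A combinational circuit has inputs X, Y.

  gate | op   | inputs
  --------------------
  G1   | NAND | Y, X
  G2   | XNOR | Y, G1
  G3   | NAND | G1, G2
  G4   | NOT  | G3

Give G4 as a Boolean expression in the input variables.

NOT ((Y NAND X) NAND (Y XNOR (Y NAND X)))

G1 = Y NAND X
G2 = Y XNOR G1 = Y XNOR (Y NAND X)
G3 = G1 NAND G2 = (Y NAND X) NAND (Y XNOR (Y NAND X))
G4 = NOT G3 = NOT ((Y NAND X) NAND (Y XNOR (Y NAND X)))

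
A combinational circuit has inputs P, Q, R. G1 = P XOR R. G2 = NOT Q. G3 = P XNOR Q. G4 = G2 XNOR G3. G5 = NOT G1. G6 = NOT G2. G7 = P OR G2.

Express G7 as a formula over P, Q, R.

G2 = NOT Q
G7 = P OR G2 = P OR NOT Q

P OR NOT Q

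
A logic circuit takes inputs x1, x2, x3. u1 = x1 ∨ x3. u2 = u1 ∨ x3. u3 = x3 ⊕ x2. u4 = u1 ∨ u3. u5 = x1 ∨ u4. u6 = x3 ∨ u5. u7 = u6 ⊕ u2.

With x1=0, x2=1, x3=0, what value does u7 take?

1

u1 = 0 ∨ 0 = 0
u2 = 0 ∨ 0 = 0
u3 = 0 ⊕ 1 = 1
u4 = 0 ∨ 1 = 1
u5 = 0 ∨ 1 = 1
u6 = 0 ∨ 1 = 1
u7 = 1 ⊕ 0 = 1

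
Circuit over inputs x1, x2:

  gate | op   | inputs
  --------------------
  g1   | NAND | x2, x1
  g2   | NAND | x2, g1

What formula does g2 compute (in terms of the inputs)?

g1 = x2 NAND x1
g2 = x2 NAND g1 = x2 NAND (x2 NAND x1)

x2 NAND (x2 NAND x1)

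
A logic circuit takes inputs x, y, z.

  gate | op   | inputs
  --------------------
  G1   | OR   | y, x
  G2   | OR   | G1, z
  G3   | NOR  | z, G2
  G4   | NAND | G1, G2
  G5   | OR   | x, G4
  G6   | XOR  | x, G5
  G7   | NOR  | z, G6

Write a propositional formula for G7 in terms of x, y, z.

z NOR (x XOR (x OR ((y OR x) NAND ((y OR x) OR z))))

G1 = y OR x
G2 = G1 OR z = (y OR x) OR z
G4 = G1 NAND G2 = (y OR x) NAND ((y OR x) OR z)
G5 = x OR G4 = x OR ((y OR x) NAND ((y OR x) OR z))
G6 = x XOR G5 = x XOR (x OR ((y OR x) NAND ((y OR x) OR z)))
G7 = z NOR G6 = z NOR (x XOR (x OR ((y OR x) NAND ((y OR x) OR z))))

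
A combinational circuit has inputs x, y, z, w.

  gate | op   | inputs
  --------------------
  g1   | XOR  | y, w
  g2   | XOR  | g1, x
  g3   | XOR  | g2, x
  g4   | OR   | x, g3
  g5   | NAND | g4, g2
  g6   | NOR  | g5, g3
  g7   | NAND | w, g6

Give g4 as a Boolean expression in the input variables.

g1 = y XOR w
g2 = g1 XOR x = (y XOR w) XOR x
g3 = g2 XOR x = ((y XOR w) XOR x) XOR x
g4 = x OR g3 = x OR (((y XOR w) XOR x) XOR x)

x OR (((y XOR w) XOR x) XOR x)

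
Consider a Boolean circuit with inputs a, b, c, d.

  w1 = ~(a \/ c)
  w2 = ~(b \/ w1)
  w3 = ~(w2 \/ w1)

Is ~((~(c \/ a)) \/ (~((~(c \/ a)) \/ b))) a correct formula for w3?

Yes

w1 = ~(a \/ c)
w2 = ~(b \/ w1) = ~(b \/ (~(a \/ c)))
w3 = ~(w2 \/ w1) = ~((~(b \/ (~(a \/ c)))) \/ (~(a \/ c)))
At a=0, b=0, c=0, d=0: circuit gives 0, formula gives 0.
At a=0, b=1, c=1, d=0: circuit gives 1, formula gives 1.
Agrees on all 16 inputs.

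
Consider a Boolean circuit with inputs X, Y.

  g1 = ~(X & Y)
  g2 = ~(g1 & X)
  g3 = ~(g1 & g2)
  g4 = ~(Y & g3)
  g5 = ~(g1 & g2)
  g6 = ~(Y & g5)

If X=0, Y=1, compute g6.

g1 = ~(0 & 1) = 1
g2 = ~(1 & 0) = 1
g5 = ~(1 & 1) = 0
g6 = ~(1 & 0) = 1

1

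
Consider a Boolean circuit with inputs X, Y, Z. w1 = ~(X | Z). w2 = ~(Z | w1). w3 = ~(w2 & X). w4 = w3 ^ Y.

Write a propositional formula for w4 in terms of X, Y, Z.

(~((~(Z | (~(X | Z)))) & X)) ^ Y

w1 = ~(X | Z)
w2 = ~(Z | w1) = ~(Z | (~(X | Z)))
w3 = ~(w2 & X) = ~((~(Z | (~(X | Z)))) & X)
w4 = w3 ^ Y = (~((~(Z | (~(X | Z)))) & X)) ^ Y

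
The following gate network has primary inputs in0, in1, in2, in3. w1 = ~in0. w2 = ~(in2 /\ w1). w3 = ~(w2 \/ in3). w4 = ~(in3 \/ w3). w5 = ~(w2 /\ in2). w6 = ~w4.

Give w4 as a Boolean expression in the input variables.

~(in3 \/ (~((~(in2 /\ ~in0)) \/ in3)))

w1 = ~in0
w2 = ~(in2 /\ w1) = ~(in2 /\ ~in0)
w3 = ~(w2 \/ in3) = ~((~(in2 /\ ~in0)) \/ in3)
w4 = ~(in3 \/ w3) = ~(in3 \/ (~((~(in2 /\ ~in0)) \/ in3)))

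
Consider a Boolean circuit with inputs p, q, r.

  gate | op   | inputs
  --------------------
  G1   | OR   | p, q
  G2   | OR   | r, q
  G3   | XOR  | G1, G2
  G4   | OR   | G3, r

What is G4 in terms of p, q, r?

G1 = p OR q
G2 = r OR q
G3 = G1 XOR G2 = (p OR q) XOR (r OR q)
G4 = G3 OR r = ((p OR q) XOR (r OR q)) OR r

((p OR q) XOR (r OR q)) OR r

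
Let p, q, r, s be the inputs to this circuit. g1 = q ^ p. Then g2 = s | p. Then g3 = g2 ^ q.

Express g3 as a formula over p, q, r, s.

(s | p) ^ q

g2 = s | p
g3 = g2 ^ q = (s | p) ^ q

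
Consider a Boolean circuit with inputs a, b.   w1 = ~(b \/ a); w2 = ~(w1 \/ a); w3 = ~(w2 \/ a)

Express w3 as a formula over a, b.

~((~((~(b \/ a)) \/ a)) \/ a)

w1 = ~(b \/ a)
w2 = ~(w1 \/ a) = ~((~(b \/ a)) \/ a)
w3 = ~(w2 \/ a) = ~((~((~(b \/ a)) \/ a)) \/ a)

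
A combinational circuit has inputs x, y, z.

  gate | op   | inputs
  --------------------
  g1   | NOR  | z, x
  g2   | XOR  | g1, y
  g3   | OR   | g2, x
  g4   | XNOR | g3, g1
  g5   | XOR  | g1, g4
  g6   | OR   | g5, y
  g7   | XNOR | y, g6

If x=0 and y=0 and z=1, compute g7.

0

g1 = 1 NOR 0 = 0
g2 = 0 XOR 0 = 0
g3 = 0 OR 0 = 0
g4 = 0 XNOR 0 = 1
g5 = 0 XOR 1 = 1
g6 = 1 OR 0 = 1
g7 = 0 XNOR 1 = 0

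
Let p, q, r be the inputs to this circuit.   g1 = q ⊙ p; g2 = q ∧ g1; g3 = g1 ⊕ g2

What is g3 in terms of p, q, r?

g1 = q ⊙ p
g2 = q ∧ g1 = q ∧ (q ⊙ p)
g3 = g1 ⊕ g2 = (q ⊙ p) ⊕ (q ∧ (q ⊙ p))

(q ⊙ p) ⊕ (q ∧ (q ⊙ p))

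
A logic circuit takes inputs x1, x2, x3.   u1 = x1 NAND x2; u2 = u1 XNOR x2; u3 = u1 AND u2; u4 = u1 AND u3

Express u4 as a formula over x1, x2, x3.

(x1 NAND x2) AND ((x1 NAND x2) AND ((x1 NAND x2) XNOR x2))

u1 = x1 NAND x2
u2 = u1 XNOR x2 = (x1 NAND x2) XNOR x2
u3 = u1 AND u2 = (x1 NAND x2) AND ((x1 NAND x2) XNOR x2)
u4 = u1 AND u3 = (x1 NAND x2) AND ((x1 NAND x2) AND ((x1 NAND x2) XNOR x2))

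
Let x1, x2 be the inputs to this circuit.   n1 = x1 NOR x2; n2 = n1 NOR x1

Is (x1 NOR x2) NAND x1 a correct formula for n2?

n1 = x1 NOR x2
n2 = n1 NOR x1 = (x1 NOR x2) NOR x1
At x1=0, x2=0: circuit gives 0, formula gives 1.

No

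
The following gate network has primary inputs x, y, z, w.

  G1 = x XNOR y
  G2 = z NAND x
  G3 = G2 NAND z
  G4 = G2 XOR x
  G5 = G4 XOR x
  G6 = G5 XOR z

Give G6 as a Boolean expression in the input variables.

G2 = z NAND x
G4 = G2 XOR x = (z NAND x) XOR x
G5 = G4 XOR x = ((z NAND x) XOR x) XOR x
G6 = G5 XOR z = (((z NAND x) XOR x) XOR x) XOR z

(((z NAND x) XOR x) XOR x) XOR z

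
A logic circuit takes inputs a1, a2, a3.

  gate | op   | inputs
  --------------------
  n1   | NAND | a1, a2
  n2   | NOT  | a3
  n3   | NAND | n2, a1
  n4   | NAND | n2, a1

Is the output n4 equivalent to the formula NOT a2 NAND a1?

No

n2 = NOT a3
n4 = n2 NAND a1 = NOT a3 NAND a1
At a1=1, a2=0, a3=1: circuit gives 1, formula gives 0.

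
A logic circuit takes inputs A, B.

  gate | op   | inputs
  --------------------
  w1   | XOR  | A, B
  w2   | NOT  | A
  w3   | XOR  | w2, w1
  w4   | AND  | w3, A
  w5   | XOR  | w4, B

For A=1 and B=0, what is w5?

w1 = 1 XOR 0 = 1
w2 = NOT 1 = 0
w3 = 0 XOR 1 = 1
w4 = 1 AND 1 = 1
w5 = 1 XOR 0 = 1

1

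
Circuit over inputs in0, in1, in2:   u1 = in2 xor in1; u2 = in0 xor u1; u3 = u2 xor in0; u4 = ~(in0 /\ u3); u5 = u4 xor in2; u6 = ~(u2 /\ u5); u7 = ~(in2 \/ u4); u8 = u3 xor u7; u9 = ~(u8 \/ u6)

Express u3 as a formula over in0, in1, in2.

u1 = in2 xor in1
u2 = in0 xor u1 = in0 xor (in2 xor in1)
u3 = u2 xor in0 = (in0 xor (in2 xor in1)) xor in0

(in0 xor (in2 xor in1)) xor in0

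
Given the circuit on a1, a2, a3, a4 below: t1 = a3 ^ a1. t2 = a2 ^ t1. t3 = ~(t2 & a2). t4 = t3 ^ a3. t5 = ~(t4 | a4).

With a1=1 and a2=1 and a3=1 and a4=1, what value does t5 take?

t1 = 1 ^ 1 = 0
t2 = 1 ^ 0 = 1
t3 = ~(1 & 1) = 0
t4 = 0 ^ 1 = 1
t5 = ~(1 | 1) = 0

0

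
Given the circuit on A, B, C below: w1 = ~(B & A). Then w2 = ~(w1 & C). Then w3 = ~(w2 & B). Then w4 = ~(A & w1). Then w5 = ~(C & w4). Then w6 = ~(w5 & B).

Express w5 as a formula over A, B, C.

w1 = ~(B & A)
w4 = ~(A & w1) = ~(A & (~(B & A)))
w5 = ~(C & w4) = ~(C & (~(A & (~(B & A)))))

~(C & (~(A & (~(B & A)))))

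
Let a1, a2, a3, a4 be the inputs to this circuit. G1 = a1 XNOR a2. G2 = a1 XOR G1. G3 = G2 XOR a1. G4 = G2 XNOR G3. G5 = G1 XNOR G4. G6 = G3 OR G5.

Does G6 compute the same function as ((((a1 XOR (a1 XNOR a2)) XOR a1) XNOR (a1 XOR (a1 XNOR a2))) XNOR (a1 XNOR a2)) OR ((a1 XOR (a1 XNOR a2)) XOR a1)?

Yes

G1 = a1 XNOR a2
G2 = a1 XOR G1 = a1 XOR (a1 XNOR a2)
G3 = G2 XOR a1 = (a1 XOR (a1 XNOR a2)) XOR a1
G4 = G2 XNOR G3 = (a1 XOR (a1 XNOR a2)) XNOR ((a1 XOR (a1 XNOR a2)) XOR a1)
G5 = G1 XNOR G4 = (a1 XNOR a2) XNOR ((a1 XOR (a1 XNOR a2)) XNOR ((a1 XOR (a1 XNOR a2)) XOR a1))
G6 = G3 OR G5 = ((a1 XOR (a1 XNOR a2)) XOR a1) OR ((a1 XNOR a2) XNOR ((a1 XOR (a1 XNOR a2)) XNOR ((a1 XOR (a1 XNOR a2)) XOR a1)))
At a1=0, a2=1, a3=0, a4=0: circuit gives 0, formula gives 0.
At a1=0, a2=0, a3=0, a4=0: circuit gives 1, formula gives 1.
Agrees on all 16 inputs.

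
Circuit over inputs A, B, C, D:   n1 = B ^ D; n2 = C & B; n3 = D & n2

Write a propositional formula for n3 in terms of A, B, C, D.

n2 = C & B
n3 = D & n2 = D & (C & B)

D & (C & B)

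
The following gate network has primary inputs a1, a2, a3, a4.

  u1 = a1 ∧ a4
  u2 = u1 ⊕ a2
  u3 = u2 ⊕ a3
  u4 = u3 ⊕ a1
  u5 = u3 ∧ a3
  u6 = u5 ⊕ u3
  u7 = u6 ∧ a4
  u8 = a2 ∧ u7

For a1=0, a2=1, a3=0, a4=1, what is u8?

1

u1 = 0 ∧ 1 = 0
u2 = 0 ⊕ 1 = 1
u3 = 1 ⊕ 0 = 1
u5 = 1 ∧ 0 = 0
u6 = 0 ⊕ 1 = 1
u7 = 1 ∧ 1 = 1
u8 = 1 ∧ 1 = 1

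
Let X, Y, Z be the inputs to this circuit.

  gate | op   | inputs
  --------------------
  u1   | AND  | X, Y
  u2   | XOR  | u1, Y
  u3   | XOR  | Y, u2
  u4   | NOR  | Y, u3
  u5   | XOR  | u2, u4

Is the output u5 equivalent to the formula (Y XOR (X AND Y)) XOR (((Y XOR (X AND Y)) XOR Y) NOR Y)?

u1 = X AND Y
u2 = u1 XOR Y = (X AND Y) XOR Y
u3 = Y XOR u2 = Y XOR ((X AND Y) XOR Y)
u4 = Y NOR u3 = Y NOR (Y XOR ((X AND Y) XOR Y))
u5 = u2 XOR u4 = ((X AND Y) XOR Y) XOR (Y NOR (Y XOR ((X AND Y) XOR Y)))
At X=1, Y=1, Z=0: circuit gives 0, formula gives 0.
At X=0, Y=0, Z=0: circuit gives 1, formula gives 1.
Agrees on all 8 inputs.

Yes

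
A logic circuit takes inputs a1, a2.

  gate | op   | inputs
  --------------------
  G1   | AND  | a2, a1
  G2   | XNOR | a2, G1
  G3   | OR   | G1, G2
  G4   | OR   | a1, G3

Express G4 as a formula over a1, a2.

G1 = a2 AND a1
G2 = a2 XNOR G1 = a2 XNOR (a2 AND a1)
G3 = G1 OR G2 = (a2 AND a1) OR (a2 XNOR (a2 AND a1))
G4 = a1 OR G3 = a1 OR ((a2 AND a1) OR (a2 XNOR (a2 AND a1)))

a1 OR ((a2 AND a1) OR (a2 XNOR (a2 AND a1)))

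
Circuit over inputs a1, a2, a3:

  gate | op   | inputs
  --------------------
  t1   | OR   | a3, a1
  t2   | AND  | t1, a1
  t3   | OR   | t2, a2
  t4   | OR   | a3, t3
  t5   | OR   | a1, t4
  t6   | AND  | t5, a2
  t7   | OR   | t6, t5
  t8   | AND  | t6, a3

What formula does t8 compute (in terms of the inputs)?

t1 = a3 OR a1
t2 = t1 AND a1 = (a3 OR a1) AND a1
t3 = t2 OR a2 = ((a3 OR a1) AND a1) OR a2
t4 = a3 OR t3 = a3 OR (((a3 OR a1) AND a1) OR a2)
t5 = a1 OR t4 = a1 OR (a3 OR (((a3 OR a1) AND a1) OR a2))
t6 = t5 AND a2 = (a1 OR (a3 OR (((a3 OR a1) AND a1) OR a2))) AND a2
t8 = t6 AND a3 = ((a1 OR (a3 OR (((a3 OR a1) AND a1) OR a2))) AND a2) AND a3

((a1 OR (a3 OR (((a3 OR a1) AND a1) OR a2))) AND a2) AND a3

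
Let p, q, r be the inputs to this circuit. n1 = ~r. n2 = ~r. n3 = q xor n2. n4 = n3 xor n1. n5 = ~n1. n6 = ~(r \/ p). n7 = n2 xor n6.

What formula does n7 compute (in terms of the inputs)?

~r xor (~(r \/ p))

n2 = ~r
n6 = ~(r \/ p)
n7 = n2 xor n6 = ~r xor (~(r \/ p))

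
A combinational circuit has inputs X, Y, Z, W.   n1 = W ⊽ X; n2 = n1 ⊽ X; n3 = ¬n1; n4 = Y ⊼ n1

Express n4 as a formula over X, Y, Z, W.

Y ⊼ (W ⊽ X)

n1 = W ⊽ X
n4 = Y ⊼ n1 = Y ⊼ (W ⊽ X)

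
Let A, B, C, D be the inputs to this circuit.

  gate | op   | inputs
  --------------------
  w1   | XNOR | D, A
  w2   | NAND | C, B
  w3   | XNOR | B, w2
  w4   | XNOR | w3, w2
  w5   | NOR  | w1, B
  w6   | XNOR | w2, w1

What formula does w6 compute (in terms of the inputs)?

(C NAND B) XNOR (D XNOR A)

w1 = D XNOR A
w2 = C NAND B
w6 = w2 XNOR w1 = (C NAND B) XNOR (D XNOR A)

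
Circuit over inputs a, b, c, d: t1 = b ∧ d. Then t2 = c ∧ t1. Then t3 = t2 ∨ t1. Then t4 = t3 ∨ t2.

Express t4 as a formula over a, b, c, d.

t1 = b ∧ d
t2 = c ∧ t1 = c ∧ (b ∧ d)
t3 = t2 ∨ t1 = (c ∧ (b ∧ d)) ∨ (b ∧ d)
t4 = t3 ∨ t2 = ((c ∧ (b ∧ d)) ∨ (b ∧ d)) ∨ (c ∧ (b ∧ d))

((c ∧ (b ∧ d)) ∨ (b ∧ d)) ∨ (c ∧ (b ∧ d))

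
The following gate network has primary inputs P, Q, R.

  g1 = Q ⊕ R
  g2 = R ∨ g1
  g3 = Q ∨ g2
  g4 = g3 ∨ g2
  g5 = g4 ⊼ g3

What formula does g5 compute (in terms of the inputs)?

g1 = Q ⊕ R
g2 = R ∨ g1 = R ∨ (Q ⊕ R)
g3 = Q ∨ g2 = Q ∨ (R ∨ (Q ⊕ R))
g4 = g3 ∨ g2 = (Q ∨ (R ∨ (Q ⊕ R))) ∨ (R ∨ (Q ⊕ R))
g5 = g4 ⊼ g3 = ((Q ∨ (R ∨ (Q ⊕ R))) ∨ (R ∨ (Q ⊕ R))) ⊼ (Q ∨ (R ∨ (Q ⊕ R)))

((Q ∨ (R ∨ (Q ⊕ R))) ∨ (R ∨ (Q ⊕ R))) ⊼ (Q ∨ (R ∨ (Q ⊕ R)))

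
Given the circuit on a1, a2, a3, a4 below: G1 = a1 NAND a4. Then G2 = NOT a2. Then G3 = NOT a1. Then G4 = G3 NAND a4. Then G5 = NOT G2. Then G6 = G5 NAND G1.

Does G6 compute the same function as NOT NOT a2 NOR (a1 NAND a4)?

G1 = a1 NAND a4
G2 = NOT a2
G5 = NOT G2 = NOT NOT a2
G6 = G5 NAND G1 = NOT NOT a2 NAND (a1 NAND a4)
At a1=0, a2=0, a3=0, a4=0: circuit gives 1, formula gives 0.

No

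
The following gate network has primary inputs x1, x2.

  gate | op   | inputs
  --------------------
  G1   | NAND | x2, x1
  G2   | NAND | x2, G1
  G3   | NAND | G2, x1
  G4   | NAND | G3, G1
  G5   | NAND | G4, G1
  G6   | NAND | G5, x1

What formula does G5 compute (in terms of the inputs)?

G1 = x2 NAND x1
G2 = x2 NAND G1 = x2 NAND (x2 NAND x1)
G3 = G2 NAND x1 = (x2 NAND (x2 NAND x1)) NAND x1
G4 = G3 NAND G1 = ((x2 NAND (x2 NAND x1)) NAND x1) NAND (x2 NAND x1)
G5 = G4 NAND G1 = (((x2 NAND (x2 NAND x1)) NAND x1) NAND (x2 NAND x1)) NAND (x2 NAND x1)

(((x2 NAND (x2 NAND x1)) NAND x1) NAND (x2 NAND x1)) NAND (x2 NAND x1)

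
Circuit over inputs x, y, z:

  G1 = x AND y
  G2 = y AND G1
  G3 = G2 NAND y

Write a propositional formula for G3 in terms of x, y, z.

(y AND (x AND y)) NAND y

G1 = x AND y
G2 = y AND G1 = y AND (x AND y)
G3 = G2 NAND y = (y AND (x AND y)) NAND y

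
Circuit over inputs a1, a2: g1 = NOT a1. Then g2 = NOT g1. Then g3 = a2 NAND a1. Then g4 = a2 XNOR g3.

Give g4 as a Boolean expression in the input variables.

g3 = a2 NAND a1
g4 = a2 XNOR g3 = a2 XNOR (a2 NAND a1)

a2 XNOR (a2 NAND a1)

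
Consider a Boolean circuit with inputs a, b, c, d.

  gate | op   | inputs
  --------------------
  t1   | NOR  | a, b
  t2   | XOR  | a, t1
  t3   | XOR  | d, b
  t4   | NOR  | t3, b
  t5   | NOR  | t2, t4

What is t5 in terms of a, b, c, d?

(a XOR (a NOR b)) NOR ((d XOR b) NOR b)

t1 = a NOR b
t2 = a XOR t1 = a XOR (a NOR b)
t3 = d XOR b
t4 = t3 NOR b = (d XOR b) NOR b
t5 = t2 NOR t4 = (a XOR (a NOR b)) NOR ((d XOR b) NOR b)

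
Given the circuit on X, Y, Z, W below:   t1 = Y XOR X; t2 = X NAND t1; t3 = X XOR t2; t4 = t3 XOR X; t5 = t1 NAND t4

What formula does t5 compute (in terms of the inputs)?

t1 = Y XOR X
t2 = X NAND t1 = X NAND (Y XOR X)
t3 = X XOR t2 = X XOR (X NAND (Y XOR X))
t4 = t3 XOR X = (X XOR (X NAND (Y XOR X))) XOR X
t5 = t1 NAND t4 = (Y XOR X) NAND ((X XOR (X NAND (Y XOR X))) XOR X)

(Y XOR X) NAND ((X XOR (X NAND (Y XOR X))) XOR X)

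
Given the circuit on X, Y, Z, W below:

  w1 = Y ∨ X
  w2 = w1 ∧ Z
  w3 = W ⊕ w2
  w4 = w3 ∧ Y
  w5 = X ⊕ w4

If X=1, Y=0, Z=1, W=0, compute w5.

1

w1 = 0 ∨ 1 = 1
w2 = 1 ∧ 1 = 1
w3 = 0 ⊕ 1 = 1
w4 = 1 ∧ 0 = 0
w5 = 1 ⊕ 0 = 1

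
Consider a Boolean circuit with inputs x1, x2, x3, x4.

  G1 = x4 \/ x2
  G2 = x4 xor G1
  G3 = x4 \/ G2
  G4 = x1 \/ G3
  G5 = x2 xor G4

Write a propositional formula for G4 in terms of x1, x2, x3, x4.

x1 \/ (x4 \/ (x4 xor (x4 \/ x2)))

G1 = x4 \/ x2
G2 = x4 xor G1 = x4 xor (x4 \/ x2)
G3 = x4 \/ G2 = x4 \/ (x4 xor (x4 \/ x2))
G4 = x1 \/ G3 = x1 \/ (x4 \/ (x4 xor (x4 \/ x2)))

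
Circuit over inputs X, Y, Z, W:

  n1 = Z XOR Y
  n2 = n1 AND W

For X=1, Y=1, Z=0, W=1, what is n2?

1

n1 = 0 XOR 1 = 1
n2 = 1 AND 1 = 1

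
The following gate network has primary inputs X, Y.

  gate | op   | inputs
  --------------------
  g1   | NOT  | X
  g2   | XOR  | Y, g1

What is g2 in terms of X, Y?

Y XOR NOT X

g1 = NOT X
g2 = Y XOR g1 = Y XOR NOT X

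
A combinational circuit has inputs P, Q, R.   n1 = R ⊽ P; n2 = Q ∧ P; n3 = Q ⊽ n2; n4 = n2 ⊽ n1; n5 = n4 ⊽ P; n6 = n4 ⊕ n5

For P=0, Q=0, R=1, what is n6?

1

n1 = 1 ⊽ 0 = 0
n2 = 0 ∧ 0 = 0
n4 = 0 ⊽ 0 = 1
n5 = 1 ⊽ 0 = 0
n6 = 1 ⊕ 0 = 1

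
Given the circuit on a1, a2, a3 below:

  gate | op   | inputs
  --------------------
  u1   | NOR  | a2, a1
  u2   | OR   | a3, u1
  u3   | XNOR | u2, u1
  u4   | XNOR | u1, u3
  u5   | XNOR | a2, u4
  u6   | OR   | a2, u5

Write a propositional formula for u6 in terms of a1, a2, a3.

u1 = a2 NOR a1
u2 = a3 OR u1 = a3 OR (a2 NOR a1)
u3 = u2 XNOR u1 = (a3 OR (a2 NOR a1)) XNOR (a2 NOR a1)
u4 = u1 XNOR u3 = (a2 NOR a1) XNOR ((a3 OR (a2 NOR a1)) XNOR (a2 NOR a1))
u5 = a2 XNOR u4 = a2 XNOR ((a2 NOR a1) XNOR ((a3 OR (a2 NOR a1)) XNOR (a2 NOR a1)))
u6 = a2 OR u5 = a2 OR (a2 XNOR ((a2 NOR a1) XNOR ((a3 OR (a2 NOR a1)) XNOR (a2 NOR a1))))

a2 OR (a2 XNOR ((a2 NOR a1) XNOR ((a3 OR (a2 NOR a1)) XNOR (a2 NOR a1))))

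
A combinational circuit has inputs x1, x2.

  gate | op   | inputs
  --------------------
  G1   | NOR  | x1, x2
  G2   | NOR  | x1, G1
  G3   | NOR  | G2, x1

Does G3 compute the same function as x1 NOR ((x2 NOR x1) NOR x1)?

Yes

G1 = x1 NOR x2
G2 = x1 NOR G1 = x1 NOR (x1 NOR x2)
G3 = G2 NOR x1 = (x1 NOR (x1 NOR x2)) NOR x1
At x1=0, x2=1: circuit gives 0, formula gives 0.
At x1=0, x2=0: circuit gives 1, formula gives 1.
Agrees on all 4 inputs.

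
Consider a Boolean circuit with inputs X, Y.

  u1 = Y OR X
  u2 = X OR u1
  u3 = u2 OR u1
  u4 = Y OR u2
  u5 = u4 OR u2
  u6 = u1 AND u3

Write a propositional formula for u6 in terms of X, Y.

u1 = Y OR X
u2 = X OR u1 = X OR (Y OR X)
u3 = u2 OR u1 = (X OR (Y OR X)) OR (Y OR X)
u6 = u1 AND u3 = (Y OR X) AND ((X OR (Y OR X)) OR (Y OR X))

(Y OR X) AND ((X OR (Y OR X)) OR (Y OR X))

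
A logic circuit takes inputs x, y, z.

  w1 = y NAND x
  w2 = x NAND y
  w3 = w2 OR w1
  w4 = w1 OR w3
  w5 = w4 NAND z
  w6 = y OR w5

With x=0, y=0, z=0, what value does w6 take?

1

w1 = 0 NAND 0 = 1
w2 = 0 NAND 0 = 1
w3 = 1 OR 1 = 1
w4 = 1 OR 1 = 1
w5 = 1 NAND 0 = 1
w6 = 0 OR 1 = 1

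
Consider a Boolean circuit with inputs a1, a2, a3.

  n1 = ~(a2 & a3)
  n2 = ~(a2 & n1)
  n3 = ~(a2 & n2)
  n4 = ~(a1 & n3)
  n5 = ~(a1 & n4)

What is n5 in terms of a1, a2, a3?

~(a1 & (~(a1 & (~(a2 & (~(a2 & (~(a2 & a3)))))))))

n1 = ~(a2 & a3)
n2 = ~(a2 & n1) = ~(a2 & (~(a2 & a3)))
n3 = ~(a2 & n2) = ~(a2 & (~(a2 & (~(a2 & a3)))))
n4 = ~(a1 & n3) = ~(a1 & (~(a2 & (~(a2 & (~(a2 & a3)))))))
n5 = ~(a1 & n4) = ~(a1 & (~(a1 & (~(a2 & (~(a2 & (~(a2 & a3)))))))))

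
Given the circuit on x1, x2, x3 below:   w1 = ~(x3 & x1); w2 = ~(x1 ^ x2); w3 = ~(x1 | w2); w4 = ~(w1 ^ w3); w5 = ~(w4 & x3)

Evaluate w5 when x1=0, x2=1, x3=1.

w1 = ~(1 & 0) = 1
w2 = ~(0 ^ 1) = 0
w3 = ~(0 | 0) = 1
w4 = ~(1 ^ 1) = 1
w5 = ~(1 & 1) = 0

0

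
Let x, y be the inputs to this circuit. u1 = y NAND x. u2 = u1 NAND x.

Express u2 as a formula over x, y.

u1 = y NAND x
u2 = u1 NAND x = (y NAND x) NAND x

(y NAND x) NAND x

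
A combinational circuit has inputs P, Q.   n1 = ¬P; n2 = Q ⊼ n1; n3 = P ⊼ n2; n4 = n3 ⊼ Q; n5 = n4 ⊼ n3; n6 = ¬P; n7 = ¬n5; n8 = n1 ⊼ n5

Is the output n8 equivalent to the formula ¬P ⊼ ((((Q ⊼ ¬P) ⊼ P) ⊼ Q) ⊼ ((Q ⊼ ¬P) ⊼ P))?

Yes

n1 = ¬P
n2 = Q ⊼ n1 = Q ⊼ ¬P
n3 = P ⊼ n2 = P ⊼ (Q ⊼ ¬P)
n4 = n3 ⊼ Q = (P ⊼ (Q ⊼ ¬P)) ⊼ Q
n5 = n4 ⊼ n3 = ((P ⊼ (Q ⊼ ¬P)) ⊼ Q) ⊼ (P ⊼ (Q ⊼ ¬P))
n8 = n1 ⊼ n5 = ¬P ⊼ (((P ⊼ (Q ⊼ ¬P)) ⊼ Q) ⊼ (P ⊼ (Q ⊼ ¬P)))
At P=0, Q=1: circuit gives 0, formula gives 0.
At P=0, Q=0: circuit gives 1, formula gives 1.
Agrees on all 4 inputs.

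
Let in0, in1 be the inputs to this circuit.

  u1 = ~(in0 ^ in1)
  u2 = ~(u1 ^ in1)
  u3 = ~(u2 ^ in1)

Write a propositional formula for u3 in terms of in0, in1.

u1 = ~(in0 ^ in1)
u2 = ~(u1 ^ in1) = ~((~(in0 ^ in1)) ^ in1)
u3 = ~(u2 ^ in1) = ~((~((~(in0 ^ in1)) ^ in1)) ^ in1)

~((~((~(in0 ^ in1)) ^ in1)) ^ in1)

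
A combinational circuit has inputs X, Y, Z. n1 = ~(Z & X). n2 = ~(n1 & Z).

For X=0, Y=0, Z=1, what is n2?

n1 = ~(1 & 0) = 1
n2 = ~(1 & 1) = 0

0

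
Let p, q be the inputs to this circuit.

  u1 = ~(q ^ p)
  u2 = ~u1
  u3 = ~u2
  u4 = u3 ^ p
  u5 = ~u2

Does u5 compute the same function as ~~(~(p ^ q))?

Yes

u1 = ~(q ^ p)
u2 = ~u1 = ~(~(q ^ p))
u5 = ~u2 = ~~(~(q ^ p))
At p=0, q=1: circuit gives 0, formula gives 0.
At p=0, q=0: circuit gives 1, formula gives 1.
Agrees on all 4 inputs.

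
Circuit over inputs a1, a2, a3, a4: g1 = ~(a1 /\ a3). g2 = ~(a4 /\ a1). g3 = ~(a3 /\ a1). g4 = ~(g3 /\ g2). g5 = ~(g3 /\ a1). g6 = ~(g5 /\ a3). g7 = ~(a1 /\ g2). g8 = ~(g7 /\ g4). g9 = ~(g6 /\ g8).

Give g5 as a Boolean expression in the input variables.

~((~(a3 /\ a1)) /\ a1)

g3 = ~(a3 /\ a1)
g5 = ~(g3 /\ a1) = ~((~(a3 /\ a1)) /\ a1)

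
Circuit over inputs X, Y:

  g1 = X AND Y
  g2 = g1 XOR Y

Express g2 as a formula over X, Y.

(X AND Y) XOR Y

g1 = X AND Y
g2 = g1 XOR Y = (X AND Y) XOR Y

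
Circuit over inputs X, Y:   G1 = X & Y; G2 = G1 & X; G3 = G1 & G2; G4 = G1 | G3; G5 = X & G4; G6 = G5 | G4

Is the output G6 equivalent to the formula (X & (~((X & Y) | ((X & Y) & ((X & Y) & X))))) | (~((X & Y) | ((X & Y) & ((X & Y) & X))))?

No

G1 = X & Y
G2 = G1 & X = (X & Y) & X
G3 = G1 & G2 = (X & Y) & ((X & Y) & X)
G4 = G1 | G3 = (X & Y) | ((X & Y) & ((X & Y) & X))
G5 = X & G4 = X & ((X & Y) | ((X & Y) & ((X & Y) & X)))
G6 = G5 | G4 = (X & ((X & Y) | ((X & Y) & ((X & Y) & X)))) | ((X & Y) | ((X & Y) & ((X & Y) & X)))
At X=0, Y=0: circuit gives 0, formula gives 1.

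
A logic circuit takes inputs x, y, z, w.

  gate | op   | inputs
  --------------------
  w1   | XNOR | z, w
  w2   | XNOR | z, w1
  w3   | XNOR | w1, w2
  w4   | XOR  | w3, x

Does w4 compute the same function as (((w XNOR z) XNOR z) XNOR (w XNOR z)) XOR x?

w1 = z XNOR w
w2 = z XNOR w1 = z XNOR (z XNOR w)
w3 = w1 XNOR w2 = (z XNOR w) XNOR (z XNOR (z XNOR w))
w4 = w3 XOR x = ((z XNOR w) XNOR (z XNOR (z XNOR w))) XOR x
At x=0, y=0, z=0, w=0: circuit gives 0, formula gives 0.
At x=0, y=0, z=1, w=0: circuit gives 1, formula gives 1.
Agrees on all 16 inputs.

Yes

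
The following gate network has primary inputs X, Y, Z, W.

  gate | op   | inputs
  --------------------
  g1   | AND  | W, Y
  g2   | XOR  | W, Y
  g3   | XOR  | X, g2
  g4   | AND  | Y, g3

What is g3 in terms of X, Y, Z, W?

g2 = W XOR Y
g3 = X XOR g2 = X XOR (W XOR Y)

X XOR (W XOR Y)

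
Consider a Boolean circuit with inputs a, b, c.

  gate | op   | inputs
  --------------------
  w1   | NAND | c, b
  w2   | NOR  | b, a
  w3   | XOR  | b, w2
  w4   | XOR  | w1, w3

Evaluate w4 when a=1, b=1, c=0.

0

w1 = 0 NAND 1 = 1
w2 = 1 NOR 1 = 0
w3 = 1 XOR 0 = 1
w4 = 1 XOR 1 = 0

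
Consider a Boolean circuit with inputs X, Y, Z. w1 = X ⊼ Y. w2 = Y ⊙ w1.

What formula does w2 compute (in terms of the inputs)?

Y ⊙ (X ⊼ Y)

w1 = X ⊼ Y
w2 = Y ⊙ w1 = Y ⊙ (X ⊼ Y)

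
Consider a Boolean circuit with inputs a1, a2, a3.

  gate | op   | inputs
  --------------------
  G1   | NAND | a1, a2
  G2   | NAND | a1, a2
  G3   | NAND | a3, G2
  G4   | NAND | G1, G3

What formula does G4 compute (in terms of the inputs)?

G1 = a1 NAND a2
G2 = a1 NAND a2
G3 = a3 NAND G2 = a3 NAND (a1 NAND a2)
G4 = G1 NAND G3 = (a1 NAND a2) NAND (a3 NAND (a1 NAND a2))

(a1 NAND a2) NAND (a3 NAND (a1 NAND a2))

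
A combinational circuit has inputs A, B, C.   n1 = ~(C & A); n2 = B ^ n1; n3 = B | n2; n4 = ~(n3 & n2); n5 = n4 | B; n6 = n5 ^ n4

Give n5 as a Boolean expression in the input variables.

n1 = ~(C & A)
n2 = B ^ n1 = B ^ (~(C & A))
n3 = B | n2 = B | (B ^ (~(C & A)))
n4 = ~(n3 & n2) = ~((B | (B ^ (~(C & A)))) & (B ^ (~(C & A))))
n5 = n4 | B = (~((B | (B ^ (~(C & A)))) & (B ^ (~(C & A))))) | B

(~((B | (B ^ (~(C & A)))) & (B ^ (~(C & A))))) | B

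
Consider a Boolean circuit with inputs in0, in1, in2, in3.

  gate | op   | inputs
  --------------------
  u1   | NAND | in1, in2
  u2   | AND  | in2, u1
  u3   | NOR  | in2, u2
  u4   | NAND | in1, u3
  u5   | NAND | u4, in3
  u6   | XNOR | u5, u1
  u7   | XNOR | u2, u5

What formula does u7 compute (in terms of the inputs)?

u1 = in1 NAND in2
u2 = in2 AND u1 = in2 AND (in1 NAND in2)
u3 = in2 NOR u2 = in2 NOR (in2 AND (in1 NAND in2))
u4 = in1 NAND u3 = in1 NAND (in2 NOR (in2 AND (in1 NAND in2)))
u5 = u4 NAND in3 = (in1 NAND (in2 NOR (in2 AND (in1 NAND in2)))) NAND in3
u7 = u2 XNOR u5 = (in2 AND (in1 NAND in2)) XNOR ((in1 NAND (in2 NOR (in2 AND (in1 NAND in2)))) NAND in3)

(in2 AND (in1 NAND in2)) XNOR ((in1 NAND (in2 NOR (in2 AND (in1 NAND in2)))) NAND in3)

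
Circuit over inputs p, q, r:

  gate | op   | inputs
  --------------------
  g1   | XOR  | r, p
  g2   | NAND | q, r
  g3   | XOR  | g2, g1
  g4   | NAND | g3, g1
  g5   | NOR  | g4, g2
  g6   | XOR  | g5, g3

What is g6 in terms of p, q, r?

g1 = r XOR p
g2 = q NAND r
g3 = g2 XOR g1 = (q NAND r) XOR (r XOR p)
g4 = g3 NAND g1 = ((q NAND r) XOR (r XOR p)) NAND (r XOR p)
g5 = g4 NOR g2 = (((q NAND r) XOR (r XOR p)) NAND (r XOR p)) NOR (q NAND r)
g6 = g5 XOR g3 = ((((q NAND r) XOR (r XOR p)) NAND (r XOR p)) NOR (q NAND r)) XOR ((q NAND r) XOR (r XOR p))

((((q NAND r) XOR (r XOR p)) NAND (r XOR p)) NOR (q NAND r)) XOR ((q NAND r) XOR (r XOR p))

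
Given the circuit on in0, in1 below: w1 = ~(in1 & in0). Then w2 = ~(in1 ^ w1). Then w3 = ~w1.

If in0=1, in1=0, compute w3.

0

w1 = ~(0 & 1) = 1
w3 = ~1 = 0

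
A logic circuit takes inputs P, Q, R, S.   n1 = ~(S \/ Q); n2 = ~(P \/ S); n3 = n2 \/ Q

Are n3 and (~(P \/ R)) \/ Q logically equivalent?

No

n2 = ~(P \/ S)
n3 = n2 \/ Q = (~(P \/ S)) \/ Q
At P=0, Q=0, R=0, S=1: circuit gives 0, formula gives 1.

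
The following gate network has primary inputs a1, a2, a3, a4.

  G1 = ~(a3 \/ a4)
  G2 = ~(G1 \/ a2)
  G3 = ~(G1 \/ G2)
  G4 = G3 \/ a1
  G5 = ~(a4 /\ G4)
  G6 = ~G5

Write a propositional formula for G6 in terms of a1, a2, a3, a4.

G1 = ~(a3 \/ a4)
G2 = ~(G1 \/ a2) = ~((~(a3 \/ a4)) \/ a2)
G3 = ~(G1 \/ G2) = ~((~(a3 \/ a4)) \/ (~((~(a3 \/ a4)) \/ a2)))
G4 = G3 \/ a1 = (~((~(a3 \/ a4)) \/ (~((~(a3 \/ a4)) \/ a2)))) \/ a1
G5 = ~(a4 /\ G4) = ~(a4 /\ ((~((~(a3 \/ a4)) \/ (~((~(a3 \/ a4)) \/ a2)))) \/ a1))
G6 = ~G5 = ~(~(a4 /\ ((~((~(a3 \/ a4)) \/ (~((~(a3 \/ a4)) \/ a2)))) \/ a1)))

~(~(a4 /\ ((~((~(a3 \/ a4)) \/ (~((~(a3 \/ a4)) \/ a2)))) \/ a1)))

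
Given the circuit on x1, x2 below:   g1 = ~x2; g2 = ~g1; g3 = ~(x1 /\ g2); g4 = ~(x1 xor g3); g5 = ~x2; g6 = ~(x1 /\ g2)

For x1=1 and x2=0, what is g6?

g1 = ~0 = 1
g2 = ~1 = 0
g6 = ~(1 /\ 0) = 1

1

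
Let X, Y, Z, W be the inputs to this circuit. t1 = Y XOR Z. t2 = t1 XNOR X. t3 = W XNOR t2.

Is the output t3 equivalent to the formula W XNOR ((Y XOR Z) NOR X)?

No

t1 = Y XOR Z
t2 = t1 XNOR X = (Y XOR Z) XNOR X
t3 = W XNOR t2 = W XNOR ((Y XOR Z) XNOR X)
At X=1, Y=0, Z=1, W=0: circuit gives 0, formula gives 1.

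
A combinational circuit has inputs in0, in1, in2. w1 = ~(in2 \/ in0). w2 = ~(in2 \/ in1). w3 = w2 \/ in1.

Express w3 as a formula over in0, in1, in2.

(~(in2 \/ in1)) \/ in1

w2 = ~(in2 \/ in1)
w3 = w2 \/ in1 = (~(in2 \/ in1)) \/ in1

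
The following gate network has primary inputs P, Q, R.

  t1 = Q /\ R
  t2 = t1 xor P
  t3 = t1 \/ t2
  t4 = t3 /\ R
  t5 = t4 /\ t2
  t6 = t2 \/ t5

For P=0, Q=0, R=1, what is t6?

t1 = 0 /\ 1 = 0
t2 = 0 xor 0 = 0
t3 = 0 \/ 0 = 0
t4 = 0 /\ 1 = 0
t5 = 0 /\ 0 = 0
t6 = 0 \/ 0 = 0

0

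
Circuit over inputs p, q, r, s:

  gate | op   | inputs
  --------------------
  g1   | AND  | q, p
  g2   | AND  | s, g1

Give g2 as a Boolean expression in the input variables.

s AND (q AND p)

g1 = q AND p
g2 = s AND g1 = s AND (q AND p)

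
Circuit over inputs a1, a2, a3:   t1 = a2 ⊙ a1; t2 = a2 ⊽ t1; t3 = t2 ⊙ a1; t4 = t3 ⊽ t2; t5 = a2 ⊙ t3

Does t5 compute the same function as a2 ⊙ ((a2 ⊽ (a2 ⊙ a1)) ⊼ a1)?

No

t1 = a2 ⊙ a1
t2 = a2 ⊽ t1 = a2 ⊽ (a2 ⊙ a1)
t3 = t2 ⊙ a1 = (a2 ⊽ (a2 ⊙ a1)) ⊙ a1
t5 = a2 ⊙ t3 = a2 ⊙ ((a2 ⊽ (a2 ⊙ a1)) ⊙ a1)
At a1=1, a2=0, a3=0: circuit gives 0, formula gives 1.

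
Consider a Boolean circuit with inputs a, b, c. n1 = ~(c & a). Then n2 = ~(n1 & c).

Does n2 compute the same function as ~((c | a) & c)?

No

n1 = ~(c & a)
n2 = ~(n1 & c) = ~((~(c & a)) & c)
At a=1, b=0, c=1: circuit gives 1, formula gives 0.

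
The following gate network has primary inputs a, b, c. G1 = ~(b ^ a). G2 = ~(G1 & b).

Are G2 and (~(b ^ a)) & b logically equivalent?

G1 = ~(b ^ a)
G2 = ~(G1 & b) = ~((~(b ^ a)) & b)
At a=0, b=0, c=0: circuit gives 1, formula gives 0.

No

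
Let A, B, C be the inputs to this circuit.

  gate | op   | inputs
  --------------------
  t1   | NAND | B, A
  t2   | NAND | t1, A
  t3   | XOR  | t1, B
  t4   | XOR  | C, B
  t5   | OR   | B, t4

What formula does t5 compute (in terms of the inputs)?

t4 = C XOR B
t5 = B OR t4 = B OR (C XOR B)

B OR (C XOR B)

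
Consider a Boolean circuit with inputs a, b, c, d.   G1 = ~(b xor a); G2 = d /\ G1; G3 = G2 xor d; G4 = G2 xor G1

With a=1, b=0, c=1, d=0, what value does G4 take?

G1 = ~(0 xor 1) = 0
G2 = 0 /\ 0 = 0
G4 = 0 xor 0 = 0

0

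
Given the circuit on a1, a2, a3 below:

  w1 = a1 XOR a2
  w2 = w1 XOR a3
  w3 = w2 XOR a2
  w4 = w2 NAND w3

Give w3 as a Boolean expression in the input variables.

((a1 XOR a2) XOR a3) XOR a2

w1 = a1 XOR a2
w2 = w1 XOR a3 = (a1 XOR a2) XOR a3
w3 = w2 XOR a2 = ((a1 XOR a2) XOR a3) XOR a2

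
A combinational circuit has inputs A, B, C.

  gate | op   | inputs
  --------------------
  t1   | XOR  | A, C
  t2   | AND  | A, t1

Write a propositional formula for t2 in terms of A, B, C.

t1 = A XOR C
t2 = A AND t1 = A AND (A XOR C)

A AND (A XOR C)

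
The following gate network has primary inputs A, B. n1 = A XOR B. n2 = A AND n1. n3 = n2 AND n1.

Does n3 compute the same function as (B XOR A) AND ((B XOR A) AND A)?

Yes

n1 = A XOR B
n2 = A AND n1 = A AND (A XOR B)
n3 = n2 AND n1 = (A AND (A XOR B)) AND (A XOR B)
At A=0, B=0: circuit gives 0, formula gives 0.
At A=1, B=0: circuit gives 1, formula gives 1.
Agrees on all 4 inputs.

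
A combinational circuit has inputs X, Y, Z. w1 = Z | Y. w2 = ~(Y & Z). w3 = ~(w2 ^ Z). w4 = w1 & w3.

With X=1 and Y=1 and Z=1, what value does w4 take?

0

w1 = 1 | 1 = 1
w2 = ~(1 & 1) = 0
w3 = ~(0 ^ 1) = 0
w4 = 1 & 0 = 0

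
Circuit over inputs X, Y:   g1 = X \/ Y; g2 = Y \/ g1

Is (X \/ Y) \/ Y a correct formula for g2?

g1 = X \/ Y
g2 = Y \/ g1 = Y \/ (X \/ Y)
At X=0, Y=0: circuit gives 0, formula gives 0.
At X=0, Y=1: circuit gives 1, formula gives 1.
Agrees on all 4 inputs.

Yes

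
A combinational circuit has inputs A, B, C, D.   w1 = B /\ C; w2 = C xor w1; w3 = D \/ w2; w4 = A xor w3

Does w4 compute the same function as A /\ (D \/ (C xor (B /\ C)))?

w1 = B /\ C
w2 = C xor w1 = C xor (B /\ C)
w3 = D \/ w2 = D \/ (C xor (B /\ C))
w4 = A xor w3 = A xor (D \/ (C xor (B /\ C)))
At A=0, B=0, C=0, D=1: circuit gives 1, formula gives 0.

No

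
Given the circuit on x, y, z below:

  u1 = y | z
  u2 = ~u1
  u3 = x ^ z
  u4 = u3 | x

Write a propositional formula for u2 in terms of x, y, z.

~(y | z)

u1 = y | z
u2 = ~u1 = ~(y | z)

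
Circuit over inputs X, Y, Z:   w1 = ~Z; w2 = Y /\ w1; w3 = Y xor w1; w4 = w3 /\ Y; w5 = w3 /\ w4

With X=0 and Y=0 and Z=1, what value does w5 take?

w1 = ~1 = 0
w3 = 0 xor 0 = 0
w4 = 0 /\ 0 = 0
w5 = 0 /\ 0 = 0

0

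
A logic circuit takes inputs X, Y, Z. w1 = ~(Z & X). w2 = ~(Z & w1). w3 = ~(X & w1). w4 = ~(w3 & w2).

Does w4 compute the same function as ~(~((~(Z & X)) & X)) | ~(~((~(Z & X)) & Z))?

w1 = ~(Z & X)
w2 = ~(Z & w1) = ~(Z & (~(Z & X)))
w3 = ~(X & w1) = ~(X & (~(Z & X)))
w4 = ~(w3 & w2) = ~((~(X & (~(Z & X)))) & (~(Z & (~(Z & X)))))
At X=0, Y=0, Z=0: circuit gives 0, formula gives 0.
At X=0, Y=0, Z=1: circuit gives 1, formula gives 1.
Agrees on all 8 inputs.

Yes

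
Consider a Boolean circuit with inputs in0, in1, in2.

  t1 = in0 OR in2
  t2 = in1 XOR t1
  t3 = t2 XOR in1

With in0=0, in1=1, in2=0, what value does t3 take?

t1 = 0 OR 0 = 0
t2 = 1 XOR 0 = 1
t3 = 1 XOR 1 = 0

0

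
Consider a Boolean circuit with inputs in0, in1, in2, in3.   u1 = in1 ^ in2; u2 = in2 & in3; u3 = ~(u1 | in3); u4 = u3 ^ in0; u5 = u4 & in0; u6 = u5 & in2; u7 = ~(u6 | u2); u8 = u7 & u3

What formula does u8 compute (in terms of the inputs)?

u1 = in1 ^ in2
u2 = in2 & in3
u3 = ~(u1 | in3) = ~((in1 ^ in2) | in3)
u4 = u3 ^ in0 = (~((in1 ^ in2) | in3)) ^ in0
u5 = u4 & in0 = ((~((in1 ^ in2) | in3)) ^ in0) & in0
u6 = u5 & in2 = (((~((in1 ^ in2) | in3)) ^ in0) & in0) & in2
u7 = ~(u6 | u2) = ~(((((~((in1 ^ in2) | in3)) ^ in0) & in0) & in2) | (in2 & in3))
u8 = u7 & u3 = (~(((((~((in1 ^ in2) | in3)) ^ in0) & in0) & in2) | (in2 & in3))) & (~((in1 ^ in2) | in3))

(~(((((~((in1 ^ in2) | in3)) ^ in0) & in0) & in2) | (in2 & in3))) & (~((in1 ^ in2) | in3))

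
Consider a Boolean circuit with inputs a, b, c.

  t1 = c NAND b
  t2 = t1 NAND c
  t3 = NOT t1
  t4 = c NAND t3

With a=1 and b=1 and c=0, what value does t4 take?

t1 = 0 NAND 1 = 1
t3 = NOT 1 = 0
t4 = 0 NAND 0 = 1

1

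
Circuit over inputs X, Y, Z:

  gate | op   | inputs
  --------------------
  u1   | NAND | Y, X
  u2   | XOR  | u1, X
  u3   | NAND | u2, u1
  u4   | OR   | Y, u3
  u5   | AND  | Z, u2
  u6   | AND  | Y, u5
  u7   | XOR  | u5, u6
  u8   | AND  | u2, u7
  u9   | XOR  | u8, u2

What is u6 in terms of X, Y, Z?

u1 = Y NAND X
u2 = u1 XOR X = (Y NAND X) XOR X
u5 = Z AND u2 = Z AND ((Y NAND X) XOR X)
u6 = Y AND u5 = Y AND (Z AND ((Y NAND X) XOR X))

Y AND (Z AND ((Y NAND X) XOR X))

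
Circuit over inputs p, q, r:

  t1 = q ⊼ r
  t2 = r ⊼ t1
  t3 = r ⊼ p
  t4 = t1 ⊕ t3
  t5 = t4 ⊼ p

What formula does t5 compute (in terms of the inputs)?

((q ⊼ r) ⊕ (r ⊼ p)) ⊼ p

t1 = q ⊼ r
t3 = r ⊼ p
t4 = t1 ⊕ t3 = (q ⊼ r) ⊕ (r ⊼ p)
t5 = t4 ⊼ p = ((q ⊼ r) ⊕ (r ⊼ p)) ⊼ p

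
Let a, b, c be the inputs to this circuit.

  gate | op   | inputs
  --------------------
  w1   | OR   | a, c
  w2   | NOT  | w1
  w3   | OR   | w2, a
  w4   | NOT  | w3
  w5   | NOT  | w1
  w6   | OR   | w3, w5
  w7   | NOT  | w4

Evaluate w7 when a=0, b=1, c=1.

w1 = 0 OR 1 = 1
w2 = NOT 1 = 0
w3 = 0 OR 0 = 0
w4 = NOT 0 = 1
w7 = NOT 1 = 0

0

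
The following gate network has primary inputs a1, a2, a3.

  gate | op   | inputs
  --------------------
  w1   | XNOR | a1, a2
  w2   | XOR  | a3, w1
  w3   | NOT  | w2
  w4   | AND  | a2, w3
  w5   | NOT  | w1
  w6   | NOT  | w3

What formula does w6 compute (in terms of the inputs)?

NOT NOT (a3 XOR (a1 XNOR a2))

w1 = a1 XNOR a2
w2 = a3 XOR w1 = a3 XOR (a1 XNOR a2)
w3 = NOT w2 = NOT (a3 XOR (a1 XNOR a2))
w6 = NOT w3 = NOT NOT (a3 XOR (a1 XNOR a2))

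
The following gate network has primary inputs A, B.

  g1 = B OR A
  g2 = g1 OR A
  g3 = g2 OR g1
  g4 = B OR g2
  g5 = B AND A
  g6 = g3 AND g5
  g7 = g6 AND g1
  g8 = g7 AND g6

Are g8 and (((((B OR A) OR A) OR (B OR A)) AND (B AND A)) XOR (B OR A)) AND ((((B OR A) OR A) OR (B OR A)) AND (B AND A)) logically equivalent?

g1 = B OR A
g2 = g1 OR A = (B OR A) OR A
g3 = g2 OR g1 = ((B OR A) OR A) OR (B OR A)
g5 = B AND A
g6 = g3 AND g5 = (((B OR A) OR A) OR (B OR A)) AND (B AND A)
g7 = g6 AND g1 = ((((B OR A) OR A) OR (B OR A)) AND (B AND A)) AND (B OR A)
g8 = g7 AND g6 = (((((B OR A) OR A) OR (B OR A)) AND (B AND A)) AND (B OR A)) AND ((((B OR A) OR A) OR (B OR A)) AND (B AND A))
At A=1, B=1: circuit gives 1, formula gives 0.

No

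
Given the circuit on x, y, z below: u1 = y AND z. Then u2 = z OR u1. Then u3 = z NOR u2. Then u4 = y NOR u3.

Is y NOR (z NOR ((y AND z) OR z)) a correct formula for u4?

u1 = y AND z
u2 = z OR u1 = z OR (y AND z)
u3 = z NOR u2 = z NOR (z OR (y AND z))
u4 = y NOR u3 = y NOR (z NOR (z OR (y AND z)))
At x=0, y=0, z=0: circuit gives 0, formula gives 0.
At x=0, y=0, z=1: circuit gives 1, formula gives 1.
Agrees on all 8 inputs.

Yes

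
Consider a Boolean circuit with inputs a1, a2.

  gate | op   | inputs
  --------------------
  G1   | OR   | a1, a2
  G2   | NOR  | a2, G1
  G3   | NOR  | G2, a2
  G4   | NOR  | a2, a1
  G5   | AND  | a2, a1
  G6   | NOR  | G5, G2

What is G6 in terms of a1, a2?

(a2 AND a1) NOR (a2 NOR (a1 OR a2))

G1 = a1 OR a2
G2 = a2 NOR G1 = a2 NOR (a1 OR a2)
G5 = a2 AND a1
G6 = G5 NOR G2 = (a2 AND a1) NOR (a2 NOR (a1 OR a2))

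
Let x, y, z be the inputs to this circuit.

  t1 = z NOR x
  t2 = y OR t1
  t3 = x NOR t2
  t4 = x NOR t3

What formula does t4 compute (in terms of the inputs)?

x NOR (x NOR (y OR (z NOR x)))

t1 = z NOR x
t2 = y OR t1 = y OR (z NOR x)
t3 = x NOR t2 = x NOR (y OR (z NOR x))
t4 = x NOR t3 = x NOR (x NOR (y OR (z NOR x)))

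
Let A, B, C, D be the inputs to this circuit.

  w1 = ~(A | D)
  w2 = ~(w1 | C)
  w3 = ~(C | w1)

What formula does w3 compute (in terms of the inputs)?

~(C | (~(A | D)))

w1 = ~(A | D)
w3 = ~(C | w1) = ~(C | (~(A | D)))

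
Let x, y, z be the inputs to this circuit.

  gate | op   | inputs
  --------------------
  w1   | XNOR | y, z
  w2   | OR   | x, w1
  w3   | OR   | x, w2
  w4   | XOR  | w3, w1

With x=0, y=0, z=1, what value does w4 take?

w1 = 0 XNOR 1 = 0
w2 = 0 OR 0 = 0
w3 = 0 OR 0 = 0
w4 = 0 XOR 0 = 0

0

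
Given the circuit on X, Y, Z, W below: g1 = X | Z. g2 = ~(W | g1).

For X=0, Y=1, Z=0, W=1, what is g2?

0

g1 = 0 | 0 = 0
g2 = ~(1 | 0) = 0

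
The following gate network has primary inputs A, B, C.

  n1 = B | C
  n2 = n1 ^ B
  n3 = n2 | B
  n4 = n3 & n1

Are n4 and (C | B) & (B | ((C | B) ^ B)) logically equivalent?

n1 = B | C
n2 = n1 ^ B = (B | C) ^ B
n3 = n2 | B = ((B | C) ^ B) | B
n4 = n3 & n1 = (((B | C) ^ B) | B) & (B | C)
At A=0, B=0, C=0: circuit gives 0, formula gives 0.
At A=0, B=0, C=1: circuit gives 1, formula gives 1.
Agrees on all 8 inputs.

Yes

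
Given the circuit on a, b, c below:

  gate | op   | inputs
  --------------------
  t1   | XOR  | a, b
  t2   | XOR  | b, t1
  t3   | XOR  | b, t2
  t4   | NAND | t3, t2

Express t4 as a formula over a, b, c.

t1 = a XOR b
t2 = b XOR t1 = b XOR (a XOR b)
t3 = b XOR t2 = b XOR (b XOR (a XOR b))
t4 = t3 NAND t2 = (b XOR (b XOR (a XOR b))) NAND (b XOR (a XOR b))

(b XOR (b XOR (a XOR b))) NAND (b XOR (a XOR b))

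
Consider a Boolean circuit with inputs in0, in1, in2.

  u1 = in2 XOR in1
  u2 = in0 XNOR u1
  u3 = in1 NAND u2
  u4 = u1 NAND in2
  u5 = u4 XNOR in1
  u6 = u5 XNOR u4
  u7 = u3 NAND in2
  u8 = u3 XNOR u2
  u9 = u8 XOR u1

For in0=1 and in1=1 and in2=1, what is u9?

u1 = 1 XOR 1 = 0
u2 = 1 XNOR 0 = 0
u3 = 1 NAND 0 = 1
u8 = 1 XNOR 0 = 0
u9 = 0 XOR 0 = 0

0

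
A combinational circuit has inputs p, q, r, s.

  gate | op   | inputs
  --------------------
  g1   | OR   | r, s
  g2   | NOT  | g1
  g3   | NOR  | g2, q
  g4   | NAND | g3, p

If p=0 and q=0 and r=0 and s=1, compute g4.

g1 = 0 OR 1 = 1
g2 = NOT 1 = 0
g3 = 0 NOR 0 = 1
g4 = 1 NAND 0 = 1

1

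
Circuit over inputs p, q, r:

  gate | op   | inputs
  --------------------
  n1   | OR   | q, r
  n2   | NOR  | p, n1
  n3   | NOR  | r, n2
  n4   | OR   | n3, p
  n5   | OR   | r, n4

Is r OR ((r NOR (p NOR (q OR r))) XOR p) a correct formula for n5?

No

n1 = q OR r
n2 = p NOR n1 = p NOR (q OR r)
n3 = r NOR n2 = r NOR (p NOR (q OR r))
n4 = n3 OR p = (r NOR (p NOR (q OR r))) OR p
n5 = r OR n4 = r OR ((r NOR (p NOR (q OR r))) OR p)
At p=1, q=0, r=0: circuit gives 1, formula gives 0.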